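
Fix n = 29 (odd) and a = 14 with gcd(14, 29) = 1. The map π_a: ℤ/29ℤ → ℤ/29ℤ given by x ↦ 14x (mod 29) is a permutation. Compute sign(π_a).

-1

Trace 23: π^k(23) = [23, 3, 13, 8, 25, 2, 28] for k=0..6.
Decompose π into cycles: lengths [28, 1] (2 cycles, including the fixed point 0).
n − c = 29 − 2 = 27; sign = (−1)^27 = -1.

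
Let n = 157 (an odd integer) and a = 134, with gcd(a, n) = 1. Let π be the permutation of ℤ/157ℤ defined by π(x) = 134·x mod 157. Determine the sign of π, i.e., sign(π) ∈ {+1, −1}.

-1

Trace 149: π^k(149) = [149, 27, 7, 153, 92, 82, 155] for k=0..6.
Cycle lengths of π_134 on ℤ/157ℤ: [52, 52, 52, 1]; 4 cycles in total.
n − c = 157 − 4 = 153; sign = (−1)^153 = -1.
Via Zolotarev, sign(π_{134}) = (134|157) = -1.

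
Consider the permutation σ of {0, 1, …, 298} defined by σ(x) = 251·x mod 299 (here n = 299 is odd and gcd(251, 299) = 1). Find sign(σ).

Trace 10: π^k(10) = [10, 118, 17, 81, 298, 48, 88] for k=0..6.
Decompose π into cycles: lengths [66, 66, 66, 66, 22, 6, 6, 1] (8 cycles, including the fixed point 0).
299 − 8 = 291 transpositions; sign(π) = (−1)^291 = -1.
Check: (251/299) = -1 by Zolotarev.

-1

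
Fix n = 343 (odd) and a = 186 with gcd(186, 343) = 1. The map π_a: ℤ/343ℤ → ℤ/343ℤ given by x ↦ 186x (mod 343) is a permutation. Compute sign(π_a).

+1

Start at x=267: 267 → 270 → 142 → 1 → 186 → 296 → 176 → … (one orbit).
Cycle type of π: 147×2 + 21×2 + 3×2 + 1; total 7 cycles.
With 7 cycles on 343 points, sign = (−1)^{343−7} = +1.
(186|343)_J = +1 (Zolotarev's lemma cross-check).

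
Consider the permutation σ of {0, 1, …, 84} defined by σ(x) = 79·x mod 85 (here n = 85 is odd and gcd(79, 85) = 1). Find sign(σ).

Trace 81: π^k(81) = [81, 24, 26, 14, 1, 79, 36] for k=0..6.
Decompose π into cycles: lengths [16, 16, 16, 16, 16, 2, 2, 1] (8 cycles, including the fixed point 0).
sign(π) = (−1)^{n − #cycles} = (−1)^{85−8} = (−1)^77 = -1.

-1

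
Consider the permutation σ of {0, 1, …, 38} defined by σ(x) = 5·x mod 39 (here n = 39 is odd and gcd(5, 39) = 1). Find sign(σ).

Start at x=8: 8 → 1 → 5 → 25 → 8 (one orbit).
π_5 has 11 disjoint cycles with lengths [4, 4, 4, 4, 4, 4, 4, 4, 4, 2, 1] on {0,…,38}.
n − c = 39 − 11 = 28; sign = (−1)^28 = +1.
Check: (5/39) = +1 by Zolotarev.

+1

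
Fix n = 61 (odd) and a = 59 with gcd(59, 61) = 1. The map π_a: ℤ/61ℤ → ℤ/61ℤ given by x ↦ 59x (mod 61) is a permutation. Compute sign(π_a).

Orbit of 37 under x↦59x: [37, 48, 26, 9, 43, 36, 50]… (length divides ord_61(59)).
2 cycles of lengths [60, 1].
Σ(ℓ_i−1) = 61−2 = 59; sign = (−1)^59 = -1.

-1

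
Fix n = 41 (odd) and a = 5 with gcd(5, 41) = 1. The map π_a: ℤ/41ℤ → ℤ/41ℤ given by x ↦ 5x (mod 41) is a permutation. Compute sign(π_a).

Start at x=5: 5 → 25 → 2 → 10 → 9 → 4 → 20 → … (one orbit).
3 cycles of lengths [20, 20, 1].
41 − 3 = 38 transpositions; sign(π) = (−1)^38 = +1.
The Jacobi symbol (5|41) = +1 (Zolotarev) agrees.

+1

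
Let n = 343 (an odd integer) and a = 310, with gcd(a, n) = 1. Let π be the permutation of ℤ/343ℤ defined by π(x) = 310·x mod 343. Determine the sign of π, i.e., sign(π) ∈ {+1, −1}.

+1

Start at x=330: 330 → 86 → 249 → 15 → 191 → 214 → 141 → … (one orbit).
7 cycles of lengths [147, 147, 21, 21, 3, 3, 1].
343 − 7 = 336 transpositions; sign(π) = (−1)^336 = +1.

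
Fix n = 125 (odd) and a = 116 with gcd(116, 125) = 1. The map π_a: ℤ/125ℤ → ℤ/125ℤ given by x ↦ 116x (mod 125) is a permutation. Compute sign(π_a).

+1

Orbit of 11 under x↦116x: [11, 26, 16, 106, 46, 86, 101]… (length divides ord_125(116)).
Decompose π into cycles: lengths [25, 25, 25, 25, 5, 5, 5, 5, 1, 1, 1, 1, 1] (13 cycles, including the fixed point 0).
With 13 cycles on 125 points, sign = (−1)^{125−13} = +1.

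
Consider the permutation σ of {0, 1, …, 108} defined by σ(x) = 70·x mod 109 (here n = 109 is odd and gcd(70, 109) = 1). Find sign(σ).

-1

Orbit of 91 under x↦70x: [91, 48, 90, 87, 95, 1, 70]… (length divides ord_109(70)).
π_70 has 2 disjoint cycles with lengths [108, 1] on {0,…,108}.
Σ(ℓ_i−1) = 109−2 = 107; sign = (−1)^107 = -1.
The Jacobi symbol (70|109) = -1 (Zolotarev) agrees.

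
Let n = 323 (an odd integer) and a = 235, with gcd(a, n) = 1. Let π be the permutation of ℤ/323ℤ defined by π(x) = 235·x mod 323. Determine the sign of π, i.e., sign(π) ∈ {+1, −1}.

Trace 96: π^k(96) = [96, 273, 201, 77, 7, 30, 267] for k=0..6.
Cycle lengths of π_235 on ℤ/323ℤ: [48, 48, 48, 48, 48, 48, 16, 3, 3, 3, 3, 3, 3, 1]; 14 cycles in total.
Σ(ℓ_i−1) = 323−14 = 309; sign = (−1)^309 = -1.

-1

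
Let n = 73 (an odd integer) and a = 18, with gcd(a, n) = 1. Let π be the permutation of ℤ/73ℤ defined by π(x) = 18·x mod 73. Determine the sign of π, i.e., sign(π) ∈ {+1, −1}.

+1

Trace 41: π^k(41) = [41, 8, 71, 37, 9, 16, 69] for k=0..6.
5 cycles of lengths [18, 18, 18, 18, 1].
73 − 5 = 68 transpositions; sign(π) = (−1)^68 = +1.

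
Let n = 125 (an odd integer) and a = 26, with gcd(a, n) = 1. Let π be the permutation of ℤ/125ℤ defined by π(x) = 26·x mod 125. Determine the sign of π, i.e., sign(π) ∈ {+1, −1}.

+1

Trace 1: π^k(1) = [1, 26, 51, 76, 101] for k=0..4.
45 cycles of lengths [5, 5, 5, 5, 5, 5, 5, 5, 5, 5, 5, 5, 5, 5, 5, 5, 5, 5, 5, 5, 1, 1, 1, 1, 1, 1, 1, 1, 1, 1, 1, 1, 1, 1, 1, 1, 1, 1, 1, 1, 1, 1, 1, 1, 1].
With 45 cycles on 125 points, sign = (−1)^{125−45} = +1.
Via Zolotarev, sign(π_{26}) = (26|125) = +1.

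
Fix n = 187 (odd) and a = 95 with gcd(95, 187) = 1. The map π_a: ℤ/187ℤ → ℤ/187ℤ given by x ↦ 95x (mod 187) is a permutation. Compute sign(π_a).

Start at x=36: 36 → 54 → 81 → 28 → 42 → 63 → 1 → … (one orbit).
π_95 has 5 disjoint cycles with lengths [80, 80, 16, 10, 1] on {0,…,186}.
187 − 5 = 182 transpositions; sign(π) = (−1)^182 = +1.
The Jacobi symbol (95|187) = +1 (Zolotarev) agrees.

+1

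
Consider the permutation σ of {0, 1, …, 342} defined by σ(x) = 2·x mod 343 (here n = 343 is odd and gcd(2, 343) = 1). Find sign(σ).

+1

Orbit of 39 under x↦2x: [39, 78, 156, 312, 281, 219, 95]… (length divides ord_343(2)).
7 cycles of lengths [147, 147, 21, 21, 3, 3, 1].
7 cycles on 343: each ℓ→(−1)^(ℓ−1), product (−1)^336 = +1.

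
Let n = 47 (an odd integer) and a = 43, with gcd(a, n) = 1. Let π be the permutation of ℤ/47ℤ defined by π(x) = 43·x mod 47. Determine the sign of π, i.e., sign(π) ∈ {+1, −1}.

Start at x=15: 15 → 34 → 5 → 27 → 33 → 9 → 11 → … (one orbit).
Cycle lengths of π_43 on ℤ/47ℤ: [46, 1]; 2 cycles in total.
n − c = 47 − 2 = 45; sign = (−1)^45 = -1.
(43|47)_J = -1 (Zolotarev's lemma cross-check).

-1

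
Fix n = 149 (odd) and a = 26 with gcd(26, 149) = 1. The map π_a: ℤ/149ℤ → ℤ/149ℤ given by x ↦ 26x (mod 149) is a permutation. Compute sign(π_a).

Start at x=121: 121 → 17 → 144 → 19 → 47 → 30 → 35 → … (one orbit).
The orbit structure of x ↦ 26x mod 149: 3 orbits of sizes [74, 74, 1].
n − c = 149 − 3 = 146; sign = (−1)^146 = +1.
Via Zolotarev, sign(π_{26}) = (26|149) = +1.

+1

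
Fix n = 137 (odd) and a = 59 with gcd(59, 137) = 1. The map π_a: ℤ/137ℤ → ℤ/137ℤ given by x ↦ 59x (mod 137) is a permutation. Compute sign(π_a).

+1

Trace 34: π^k(34) = [34, 88, 123, 133, 38, 50, 73] for k=0..6.
9 cycles of lengths [17, 17, 17, 17, 17, 17, 17, 17, 1].
n − c = 137 − 9 = 128; sign = (−1)^128 = +1.
(59|137)_J = +1 (Zolotarev's lemma cross-check).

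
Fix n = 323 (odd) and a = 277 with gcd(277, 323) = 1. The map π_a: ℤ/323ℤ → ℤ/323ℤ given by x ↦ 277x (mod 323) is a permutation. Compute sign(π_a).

-1

Trace 220: π^k(220) = [220, 216, 77, 11, 140, 20, 49] for k=0..6.
Decompose π into cycles: lengths [48, 48, 48, 48, 48, 48, 16, 3, 3, 3, 3, 3, 3, 1] (14 cycles, including the fixed point 0).
sign(π) = (−1)^{n − #cycles} = (−1)^{323−14} = (−1)^309 = -1.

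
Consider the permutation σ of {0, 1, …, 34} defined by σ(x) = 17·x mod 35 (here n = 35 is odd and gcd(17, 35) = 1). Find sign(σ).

+1

Start at x=16: 16 → 27 → 4 → 33 → 1 → 17 → 9 → … (one orbit).
Cycle lengths of π_17 on ℤ/35ℤ: [12, 12, 6, 4, 1]; 5 cycles in total.
5 cycles on 35: each ℓ→(−1)^(ℓ−1), product (−1)^30 = +1.
The Jacobi symbol (17|35) = +1 (Zolotarev) agrees.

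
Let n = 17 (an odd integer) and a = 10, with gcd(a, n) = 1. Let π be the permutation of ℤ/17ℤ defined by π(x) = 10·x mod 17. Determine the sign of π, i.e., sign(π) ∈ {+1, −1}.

-1

Start at x=5: 5 → 16 → 7 → 2 → 3 → 13 → 11 → … (one orbit).
Cycle type of π: 16 + 1; total 2 cycles.
2 cycles on 17: each ℓ→(−1)^(ℓ−1), product (−1)^15 = -1.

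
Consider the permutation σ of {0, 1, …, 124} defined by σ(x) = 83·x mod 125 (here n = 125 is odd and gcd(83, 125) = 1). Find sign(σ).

Start at x=101: 101 → 8 → 39 → 112 → 46 → 68 → 19 → … (one orbit).
The orbit structure of x ↦ 83x mod 125: 4 orbits of sizes [100, 20, 4, 1].
Σ(ℓ_i−1) = 125−4 = 121; sign = (−1)^121 = -1.
Via Zolotarev, sign(π_{83}) = (83|125) = -1.

-1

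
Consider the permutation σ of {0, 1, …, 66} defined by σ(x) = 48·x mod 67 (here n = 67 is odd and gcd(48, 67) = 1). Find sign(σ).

Trace 47: π^k(47) = [47, 45, 16, 31, 14, 2, 29] for k=0..6.
The orbit structure of x ↦ 48x mod 67: 2 orbits of sizes [66, 1].
sign(π) = (−1)^{n − #cycles} = (−1)^{67−2} = (−1)^65 = -1.

-1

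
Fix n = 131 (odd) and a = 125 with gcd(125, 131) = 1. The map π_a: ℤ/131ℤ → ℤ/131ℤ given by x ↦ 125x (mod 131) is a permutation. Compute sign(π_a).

+1

Start at x=7: 7 → 89 → 121 → 60 → 33 → 64 → 9 → … (one orbit).
Cycle lengths of π_125 on ℤ/131ℤ: [65, 65, 1]; 3 cycles in total.
With 3 cycles on 131 points, sign = (−1)^{131−3} = +1.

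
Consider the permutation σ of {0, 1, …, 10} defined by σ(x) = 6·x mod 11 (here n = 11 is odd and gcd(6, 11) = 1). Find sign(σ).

Start at x=3: 3 → 7 → 9 → 10 → 5 → 8 → 4 → … (one orbit).
2 cycles of lengths [10, 1].
n − c = 11 − 2 = 9; sign = (−1)^9 = -1.
(6|11)_J = -1 (Zolotarev's lemma cross-check).

-1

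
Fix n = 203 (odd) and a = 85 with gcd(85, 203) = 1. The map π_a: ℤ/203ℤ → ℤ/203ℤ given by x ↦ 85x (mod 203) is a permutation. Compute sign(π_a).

Orbit of 162 under x↦85x: [162, 169, 155, 183, 127, 36, 15]… (length divides ord_203(85)).
Decompose π into cycles: lengths [28, 28, 28, 28, 28, 28, 28, 1, 1, 1, 1, 1, 1, 1] (14 cycles, including the fixed point 0).
203 − 14 = 189 transpositions; sign(π) = (−1)^189 = -1.

-1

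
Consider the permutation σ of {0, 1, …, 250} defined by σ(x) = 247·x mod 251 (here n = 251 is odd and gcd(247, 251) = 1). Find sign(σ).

-1

Start at x=47: 47 → 63 → 250 → 4 → 235 → 64 → 246 → … (one orbit).
The orbit structure of x ↦ 247x mod 251: 6 orbits of sizes [50, 50, 50, 50, 50, 1].
sign(π) = (−1)^{n − #cycles} = (−1)^{251−6} = (−1)^245 = -1.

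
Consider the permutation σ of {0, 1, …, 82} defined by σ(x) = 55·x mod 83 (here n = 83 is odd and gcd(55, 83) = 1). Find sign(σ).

-1

Trace 10: π^k(10) = [10, 52, 38, 15, 78, 57, 64] for k=0..6.
Decompose π into cycles: lengths [82, 1] (2 cycles, including the fixed point 0).
n − c = 83 − 2 = 81; sign = (−1)^81 = -1.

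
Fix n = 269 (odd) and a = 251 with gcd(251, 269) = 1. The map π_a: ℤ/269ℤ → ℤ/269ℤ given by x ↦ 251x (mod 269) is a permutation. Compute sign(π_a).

Start at x=50: 50 → 176 → 60 → 265 → 72 → 49 → 194 → … (one orbit).
2 cycles of lengths [268, 1].
Σ(ℓ_i−1) = 269−2 = 267; sign = (−1)^267 = -1.
Check: (251/269) = -1 by Zolotarev.

-1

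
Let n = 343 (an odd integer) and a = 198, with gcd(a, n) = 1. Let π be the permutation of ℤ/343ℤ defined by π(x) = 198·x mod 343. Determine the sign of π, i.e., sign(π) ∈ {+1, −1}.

Start at x=64: 64 → 324 → 11 → 120 → 93 → 235 → 225 → … (one orbit).
Decompose π into cycles: lengths [147, 147, 21, 21, 3, 3, 1] (7 cycles, including the fixed point 0).
343 − 7 = 336 transpositions; sign(π) = (−1)^336 = +1.

+1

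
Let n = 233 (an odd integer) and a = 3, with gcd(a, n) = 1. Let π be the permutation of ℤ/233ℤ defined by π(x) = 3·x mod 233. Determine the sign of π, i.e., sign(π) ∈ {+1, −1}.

-1

Orbit of 54 under x↦3x: [54, 162, 20, 60, 180, 74, 222]… (length divides ord_233(3)).
2 cycles of lengths [232, 1].
2 cycles on 233: each ℓ→(−1)^(ℓ−1), product (−1)^231 = -1.
Check: (3/233) = -1 by Zolotarev.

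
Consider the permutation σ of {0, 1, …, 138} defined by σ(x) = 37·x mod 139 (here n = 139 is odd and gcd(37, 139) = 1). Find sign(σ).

Orbit of 55 under x↦37x: [55, 89, 96, 77, 69, 51, 80]… (length divides ord_139(37)).
Cycle lengths of π_37 on ℤ/139ℤ: [69, 69, 1]; 3 cycles in total.
3 cycles on 139: each ℓ→(−1)^(ℓ−1), product (−1)^136 = +1.

+1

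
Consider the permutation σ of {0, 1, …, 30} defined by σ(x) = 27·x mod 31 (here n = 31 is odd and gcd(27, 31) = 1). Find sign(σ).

Orbit of 8 under x↦27x: [8, 30, 4, 15, 2, 23, 1]… (length divides ord_31(27)).
Cycle type of π: 10×3 + 1; total 4 cycles.
Σ(ℓ_i−1) = 31−4 = 27; sign = (−1)^27 = -1.
The Jacobi symbol (27|31) = -1 (Zolotarev) agrees.

-1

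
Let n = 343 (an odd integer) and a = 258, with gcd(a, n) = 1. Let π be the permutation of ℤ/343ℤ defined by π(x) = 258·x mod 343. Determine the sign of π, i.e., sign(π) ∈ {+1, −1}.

Start at x=307: 307 → 316 → 237 → 92 → 69 → 309 → 146 → … (one orbit).
Cycle lengths of π_258 on ℤ/343ℤ: [98, 98, 98, 14, 14, 14, 2, 2, 2, 1]; 10 cycles in total.
sign(π) = (−1)^{n − #cycles} = (−1)^{343−10} = (−1)^333 = -1.

-1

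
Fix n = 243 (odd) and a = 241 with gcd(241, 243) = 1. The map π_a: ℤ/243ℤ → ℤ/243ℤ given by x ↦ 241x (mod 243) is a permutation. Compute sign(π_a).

+1

Trace 112: π^k(112) = [112, 19, 205, 76, 91, 61, 121] for k=0..6.
Cycle type of π: 81×2 + 27×2 + 9×2 + 3×2 + 1×3; total 11 cycles.
n − c = 243 − 11 = 232; sign = (−1)^232 = +1.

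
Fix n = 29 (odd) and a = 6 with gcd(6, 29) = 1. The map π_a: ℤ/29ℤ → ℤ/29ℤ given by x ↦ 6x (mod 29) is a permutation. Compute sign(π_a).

+1

Orbit of 9 under x↦6x: [9, 25, 5, 1, 6, 7, 13]… (length divides ord_29(6)).
Decompose π into cycles: lengths [14, 14, 1] (3 cycles, including the fixed point 0).
3 cycles on 29: each ℓ→(−1)^(ℓ−1), product (−1)^26 = +1.
(6|29)_J = +1 (Zolotarev's lemma cross-check).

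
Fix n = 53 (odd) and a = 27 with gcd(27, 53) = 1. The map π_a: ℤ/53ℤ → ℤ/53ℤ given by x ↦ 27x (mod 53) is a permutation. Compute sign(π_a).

-1

Trace 15: π^k(15) = [15, 34, 17, 35, 44, 22, 11] for k=0..6.
Decompose π into cycles: lengths [52, 1] (2 cycles, including the fixed point 0).
53 − 2 = 51 transpositions; sign(π) = (−1)^51 = -1.
Zolotarev: (27|53) = -1, matching the cycle-count sign.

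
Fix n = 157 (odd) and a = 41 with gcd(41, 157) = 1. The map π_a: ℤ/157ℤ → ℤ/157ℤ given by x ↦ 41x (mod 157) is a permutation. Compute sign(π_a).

Orbit of 78 under x↦41x: [78, 58, 23, 1, 41, 111, 155]… (length divides ord_157(41)).
Decompose π into cycles: lengths [52, 52, 52, 1] (4 cycles, including the fixed point 0).
sign(π) = (−1)^{n − #cycles} = (−1)^{157−4} = (−1)^153 = -1.
Check: (41/157) = -1 by Zolotarev.

-1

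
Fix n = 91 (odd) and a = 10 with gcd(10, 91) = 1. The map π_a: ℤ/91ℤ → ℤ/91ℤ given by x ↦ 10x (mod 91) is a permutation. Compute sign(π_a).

-1

Start at x=10: 10 → 9 → 90 → 81 → 82 → 1 → 10 (one orbit).
π_10 has 16 disjoint cycles with lengths [6, 6, 6, 6, 6, 6, 6, 6, 6, 6, 6, 6, 6, 6, 6, 1] on {0,…,90}.
sign(π) = (−1)^{n − #cycles} = (−1)^{91−16} = (−1)^75 = -1.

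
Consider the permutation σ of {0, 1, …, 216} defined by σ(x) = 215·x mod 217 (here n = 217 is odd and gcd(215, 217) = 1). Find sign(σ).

+1

Orbit of 108 under x↦215x: [108, 1, 215, 4, 209, 16, 185]… (length divides ord_217(215)).
Cycle lengths of π_215 on ℤ/217ℤ: [30, 30, 30, 30, 30, 30, 10, 10, 10, 6, 1]; 11 cycles in total.
217 − 11 = 206 transpositions; sign(π) = (−1)^206 = +1.
Via Zolotarev, sign(π_{215}) = (215|217) = +1.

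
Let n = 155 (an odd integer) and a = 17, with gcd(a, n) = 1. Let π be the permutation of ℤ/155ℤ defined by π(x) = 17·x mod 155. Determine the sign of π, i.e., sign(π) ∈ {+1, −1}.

Start at x=127: 127 → 144 → 123 → 76 → 52 → 109 → 148 → … (one orbit).
The orbit structure of x ↦ 17x mod 155: 5 orbits of sizes [60, 60, 30, 4, 1].
With 5 cycles on 155 points, sign = (−1)^{155−5} = +1.

+1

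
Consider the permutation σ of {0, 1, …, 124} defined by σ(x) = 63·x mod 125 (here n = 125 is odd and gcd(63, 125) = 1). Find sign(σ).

-1

Start at x=11: 11 → 68 → 34 → 17 → 71 → 98 → 49 → … (one orbit).
Decompose π into cycles: lengths [100, 20, 4, 1] (4 cycles, including the fixed point 0).
With 4 cycles on 125 points, sign = (−1)^{125−4} = -1.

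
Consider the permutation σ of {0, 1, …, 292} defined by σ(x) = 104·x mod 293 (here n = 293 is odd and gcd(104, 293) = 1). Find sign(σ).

Orbit of 236 under x↦104x: [236, 225, 253, 235, 121, 278, 198]… (length divides ord_293(104)).
π_104 has 3 disjoint cycles with lengths [146, 146, 1] on {0,…,292}.
sign(π) = (−1)^{n − #cycles} = (−1)^{293−3} = (−1)^290 = +1.
The Jacobi symbol (104|293) = +1 (Zolotarev) agrees.

+1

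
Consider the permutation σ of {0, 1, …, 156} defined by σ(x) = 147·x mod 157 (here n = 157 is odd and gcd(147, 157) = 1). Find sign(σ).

Start at x=124: 124 → 16 → 154 → 30 → 14 → 17 → 144 → … (one orbit).
Cycle type of π: 39×4 + 1; total 5 cycles.
5 cycles on 157: each ℓ→(−1)^(ℓ−1), product (−1)^152 = +1.

+1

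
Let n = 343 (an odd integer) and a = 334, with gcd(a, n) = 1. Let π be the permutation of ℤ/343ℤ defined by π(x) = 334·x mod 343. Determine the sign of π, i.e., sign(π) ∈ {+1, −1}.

Trace 304: π^k(304) = [304, 8, 271, 305, 342, 9, 262] for k=0..6.
The orbit structure of x ↦ 334x mod 343: 4 orbits of sizes [294, 42, 6, 1].
343 − 4 = 339 transpositions; sign(π) = (−1)^339 = -1.
(334|343)_J = -1 (Zolotarev's lemma cross-check).

-1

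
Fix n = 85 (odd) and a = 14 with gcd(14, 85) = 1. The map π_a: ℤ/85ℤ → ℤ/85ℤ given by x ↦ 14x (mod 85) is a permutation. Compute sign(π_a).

Orbit of 44 under x↦14x: [44, 21, 39, 36, 79, 1, 14]… (length divides ord_85(14)).
Cycle lengths of π_14 on ℤ/85ℤ: [16, 16, 16, 16, 16, 2, 2, 1]; 8 cycles in total.
sign(π) = (−1)^{n − #cycles} = (−1)^{85−8} = (−1)^77 = -1.

-1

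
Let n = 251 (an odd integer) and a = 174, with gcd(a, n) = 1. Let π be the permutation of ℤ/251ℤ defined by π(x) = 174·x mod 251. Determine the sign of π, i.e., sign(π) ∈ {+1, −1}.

Orbit of 12 under x↦174x: [12, 80, 115, 181, 119, 124, 241]… (length divides ord_251(174)).
Cycle type of π: 125×2 + 1; total 3 cycles.
n − c = 251 − 3 = 248; sign = (−1)^248 = +1.

+1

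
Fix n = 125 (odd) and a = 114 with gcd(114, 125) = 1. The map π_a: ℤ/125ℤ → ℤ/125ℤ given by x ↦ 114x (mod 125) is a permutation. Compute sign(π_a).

Start at x=91: 91 → 124 → 11 → 4 → 81 → 109 → 51 → … (one orbit).
Cycle type of π: 50×2 + 10×2 + 2×2 + 1; total 7 cycles.
sign(π) = (−1)^{n − #cycles} = (−1)^{125−7} = (−1)^118 = +1.
Zolotarev: (114|125) = +1, matching the cycle-count sign.

+1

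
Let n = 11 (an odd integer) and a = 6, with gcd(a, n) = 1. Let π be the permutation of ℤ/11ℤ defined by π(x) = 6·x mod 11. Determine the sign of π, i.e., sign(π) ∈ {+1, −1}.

-1

Orbit of 9 under x↦6x: [9, 10, 5, 8, 4, 2, 1]… (length divides ord_11(6)).
Cycle lengths of π_6 on ℤ/11ℤ: [10, 1]; 2 cycles in total.
n − c = 11 − 2 = 9; sign = (−1)^9 = -1.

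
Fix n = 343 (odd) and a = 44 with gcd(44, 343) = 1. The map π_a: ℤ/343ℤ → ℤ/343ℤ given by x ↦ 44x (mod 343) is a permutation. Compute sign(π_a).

Start at x=225: 225 → 296 → 333 → 246 → 191 → 172 → 22 → … (one orbit).
7 cycles of lengths [147, 147, 21, 21, 3, 3, 1].
With 7 cycles on 343 points, sign = (−1)^{343−7} = +1.
Check: (44/343) = +1 by Zolotarev.

+1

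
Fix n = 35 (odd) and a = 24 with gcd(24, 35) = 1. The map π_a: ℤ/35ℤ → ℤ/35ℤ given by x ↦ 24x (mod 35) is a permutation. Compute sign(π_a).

-1

Start at x=19: 19 → 1 → 24 → 16 → 34 → 11 → 19 (one orbit).
The orbit structure of x ↦ 24x mod 35: 8 orbits of sizes [6, 6, 6, 6, 6, 2, 2, 1].
With 8 cycles on 35 points, sign = (−1)^{35−8} = -1.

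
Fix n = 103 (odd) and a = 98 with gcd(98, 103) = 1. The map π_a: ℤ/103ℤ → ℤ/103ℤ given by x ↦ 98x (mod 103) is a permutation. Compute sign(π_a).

+1

Orbit of 52 under x↦98x: [52, 49, 64, 92, 55, 34, 36]… (length divides ord_103(98)).
Decompose π into cycles: lengths [51, 51, 1] (3 cycles, including the fixed point 0).
103 − 3 = 100 transpositions; sign(π) = (−1)^100 = +1.
(98|103)_J = +1 (Zolotarev's lemma cross-check).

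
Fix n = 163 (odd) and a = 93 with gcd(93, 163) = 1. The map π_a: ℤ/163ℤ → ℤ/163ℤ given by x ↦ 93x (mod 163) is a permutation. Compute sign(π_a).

Orbit of 14 under x↦93x: [14, 161, 140, 143, 96, 126, 145]… (length divides ord_163(93)).
π_93 has 3 disjoint cycles with lengths [81, 81, 1] on {0,…,162}.
With 3 cycles on 163 points, sign = (−1)^{163−3} = +1.
The Jacobi symbol (93|163) = +1 (Zolotarev) agrees.

+1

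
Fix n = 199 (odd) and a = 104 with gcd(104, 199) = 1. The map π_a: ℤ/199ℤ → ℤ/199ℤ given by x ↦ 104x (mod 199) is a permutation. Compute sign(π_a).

Orbit of 132 under x↦104x: [132, 196, 86, 188, 50, 26, 117]… (length divides ord_199(104)).
π_104 has 3 disjoint cycles with lengths [99, 99, 1] on {0,…,198}.
Σ(ℓ_i−1) = 199−3 = 196; sign = (−1)^196 = +1.

+1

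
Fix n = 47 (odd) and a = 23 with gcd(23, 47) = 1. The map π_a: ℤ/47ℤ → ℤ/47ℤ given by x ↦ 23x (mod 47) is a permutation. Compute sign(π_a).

Trace 1: π^k(1) = [1, 23, 12, 41, 3, 22, 36] for k=0..6.
Cycle lengths of π_23 on ℤ/47ℤ: [46, 1]; 2 cycles in total.
2 cycles on 47: each ℓ→(−1)^(ℓ−1), product (−1)^45 = -1.
Via Zolotarev, sign(π_{23}) = (23|47) = -1.

-1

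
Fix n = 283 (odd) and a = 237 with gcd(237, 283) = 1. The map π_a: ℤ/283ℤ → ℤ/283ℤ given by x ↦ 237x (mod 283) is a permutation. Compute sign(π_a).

+1

Orbit of 9 under x↦237x: [9, 152, 83, 144, 168, 196, 40]… (length divides ord_283(237)).
Cycle type of π: 141×2 + 1; total 3 cycles.
n − c = 283 − 3 = 280; sign = (−1)^280 = +1.
Check: (237/283) = +1 by Zolotarev.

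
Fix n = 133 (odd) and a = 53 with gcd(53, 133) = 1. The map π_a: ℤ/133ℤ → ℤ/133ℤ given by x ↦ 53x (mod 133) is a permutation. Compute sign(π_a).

-1

Orbit of 67 under x↦53x: [67, 93, 8, 25, 128, 1, 53]… (length divides ord_133(53)).
Cycle lengths of π_53 on ℤ/133ℤ: [18, 18, 18, 18, 18, 18, 18, 3, 3, 1]; 10 cycles in total.
sign(π) = (−1)^{n − #cycles} = (−1)^{133−10} = (−1)^123 = -1.
Via Zolotarev, sign(π_{53}) = (53|133) = -1.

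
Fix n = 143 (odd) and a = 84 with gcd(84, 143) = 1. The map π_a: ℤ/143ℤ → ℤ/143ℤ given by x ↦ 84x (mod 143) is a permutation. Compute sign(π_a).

Orbit of 112 under x↦84x: [112, 113, 54, 103, 72, 42, 96]… (length divides ord_143(84)).
Cycle lengths of π_84 on ℤ/143ℤ: [60, 60, 12, 10, 1]; 5 cycles in total.
143 − 5 = 138 transpositions; sign(π) = (−1)^138 = +1.

+1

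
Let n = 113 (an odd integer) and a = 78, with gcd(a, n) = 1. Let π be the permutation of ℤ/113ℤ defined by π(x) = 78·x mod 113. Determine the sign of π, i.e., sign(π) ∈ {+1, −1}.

-1

Trace 35: π^k(35) = [35, 18, 48, 15, 40, 69, 71] for k=0..6.
8 cycles of lengths [16, 16, 16, 16, 16, 16, 16, 1].
n − c = 113 − 8 = 105; sign = (−1)^105 = -1.
The Jacobi symbol (78|113) = -1 (Zolotarev) agrees.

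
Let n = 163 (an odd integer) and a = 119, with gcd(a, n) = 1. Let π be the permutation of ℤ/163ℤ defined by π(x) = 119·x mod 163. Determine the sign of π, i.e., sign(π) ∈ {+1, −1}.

+1

Start at x=77: 77 → 35 → 90 → 115 → 156 → 145 → 140 → … (one orbit).
Cycle lengths of π_119 on ℤ/163ℤ: [81, 81, 1]; 3 cycles in total.
sign(π) = (−1)^{n − #cycles} = (−1)^{163−3} = (−1)^160 = +1.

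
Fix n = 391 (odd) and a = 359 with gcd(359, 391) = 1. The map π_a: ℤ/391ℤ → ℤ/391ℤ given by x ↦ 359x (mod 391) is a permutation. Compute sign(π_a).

-1

Trace 1: π^k(1) = [1, 359, 242, 76, 305, 15, 302] for k=0..6.
8 cycles of lengths [88, 88, 88, 88, 22, 8, 8, 1].
Σ(ℓ_i−1) = 391−8 = 383; sign = (−1)^383 = -1.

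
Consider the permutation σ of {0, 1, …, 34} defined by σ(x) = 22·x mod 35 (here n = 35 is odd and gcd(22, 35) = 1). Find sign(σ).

-1

Trace 8: π^k(8) = [8, 1, 22, 29] for k=0..3.
14 cycles of lengths [4, 4, 4, 4, 4, 4, 4, 1, 1, 1, 1, 1, 1, 1].
With 14 cycles on 35 points, sign = (−1)^{35−14} = -1.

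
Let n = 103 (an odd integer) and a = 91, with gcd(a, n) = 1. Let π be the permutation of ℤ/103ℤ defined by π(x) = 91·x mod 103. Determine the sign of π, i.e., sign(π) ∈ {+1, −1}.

Start at x=72: 72 → 63 → 68 → 8 → 7 → 19 → 81 → … (one orbit).
Decompose π into cycles: lengths [51, 51, 1] (3 cycles, including the fixed point 0).
n − c = 103 − 3 = 100; sign = (−1)^100 = +1.

+1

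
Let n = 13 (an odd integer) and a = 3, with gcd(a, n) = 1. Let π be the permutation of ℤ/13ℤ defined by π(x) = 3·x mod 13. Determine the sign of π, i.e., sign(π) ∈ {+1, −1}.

Trace 3: π^k(3) = [3, 9, 1] for k=0..2.
Cycle type of π: 3×4 + 1; total 5 cycles.
Σ(ℓ_i−1) = 13−5 = 8; sign = (−1)^8 = +1.
(3|13)_J = +1 (Zolotarev's lemma cross-check).

+1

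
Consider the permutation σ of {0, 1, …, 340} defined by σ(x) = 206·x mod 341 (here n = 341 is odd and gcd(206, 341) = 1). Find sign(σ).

-1

Trace 1: π^k(1) = [1, 206, 152, 281, 257, 87, 190] for k=0..6.
14 cycles of lengths [30, 30, 30, 30, 30, 30, 30, 30, 30, 30, 15, 15, 10, 1].
341 − 14 = 327 transpositions; sign(π) = (−1)^327 = -1.
The Jacobi symbol (206|341) = -1 (Zolotarev) agrees.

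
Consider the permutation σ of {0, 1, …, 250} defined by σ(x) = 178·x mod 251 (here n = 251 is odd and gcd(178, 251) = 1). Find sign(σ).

Orbit of 164 under x↦178x: [164, 76, 225, 141, 249, 146, 135]… (length divides ord_251(178)).
2 cycles of lengths [250, 1].
n − c = 251 − 2 = 249; sign = (−1)^249 = -1.
Check: (178/251) = -1 by Zolotarev.

-1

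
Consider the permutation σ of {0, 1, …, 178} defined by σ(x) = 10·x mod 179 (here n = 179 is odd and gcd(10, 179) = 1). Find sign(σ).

Start at x=24: 24 → 61 → 73 → 14 → 140 → 147 → 38 → … (one orbit).
The orbit structure of x ↦ 10x mod 179: 2 orbits of sizes [178, 1].
2 cycles on 179: each ℓ→(−1)^(ℓ−1), product (−1)^177 = -1.

-1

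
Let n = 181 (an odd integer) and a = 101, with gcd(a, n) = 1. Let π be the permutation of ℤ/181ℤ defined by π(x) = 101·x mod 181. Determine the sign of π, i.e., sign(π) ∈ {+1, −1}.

+1

Orbit of 108 under x↦101x: [108, 48, 142, 43, 180, 80, 116]… (length divides ord_181(101)).
Decompose π into cycles: lengths [18, 18, 18, 18, 18, 18, 18, 18, 18, 18, 1] (11 cycles, including the fixed point 0).
11 cycles on 181: each ℓ→(−1)^(ℓ−1), product (−1)^170 = +1.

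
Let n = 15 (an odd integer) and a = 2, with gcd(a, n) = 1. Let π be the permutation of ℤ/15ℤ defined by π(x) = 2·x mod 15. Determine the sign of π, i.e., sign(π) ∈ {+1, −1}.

Orbit of 8 under x↦2x: [8, 1, 2, 4]… (length divides ord_15(2)).
Cycle lengths of π_2 on ℤ/15ℤ: [4, 4, 4, 2, 1]; 5 cycles in total.
n − c = 15 − 5 = 10; sign = (−1)^10 = +1.
Check: (2/15) = +1 by Zolotarev.

+1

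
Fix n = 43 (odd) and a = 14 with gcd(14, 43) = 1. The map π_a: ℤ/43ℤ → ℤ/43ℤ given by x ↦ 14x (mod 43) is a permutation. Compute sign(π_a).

Orbit of 41 under x↦14x: [41, 15, 38, 16, 9, 40, 1]… (length divides ord_43(14)).
Decompose π into cycles: lengths [21, 21, 1] (3 cycles, including the fixed point 0).
3 cycles on 43: each ℓ→(−1)^(ℓ−1), product (−1)^40 = +1.

+1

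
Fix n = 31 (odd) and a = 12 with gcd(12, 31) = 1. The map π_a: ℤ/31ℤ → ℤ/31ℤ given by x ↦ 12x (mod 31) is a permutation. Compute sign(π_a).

-1

Trace 23: π^k(23) = [23, 28, 26, 2, 24, 9, 15] for k=0..6.
Cycle lengths of π_12 on ℤ/31ℤ: [30, 1]; 2 cycles in total.
Σ(ℓ_i−1) = 31−2 = 29; sign = (−1)^29 = -1.
Via Zolotarev, sign(π_{12}) = (12|31) = -1.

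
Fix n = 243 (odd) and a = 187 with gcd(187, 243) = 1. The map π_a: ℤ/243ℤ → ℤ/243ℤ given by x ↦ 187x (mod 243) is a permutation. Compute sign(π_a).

+1

Trace 118: π^k(118) = [118, 196, 202, 109, 214, 166, 181] for k=0..6.
Decompose π into cycles: lengths [81, 81, 27, 27, 9, 9, 3, 3, 1, 1, 1] (11 cycles, including the fixed point 0).
sign(π) = (−1)^{n − #cycles} = (−1)^{243−11} = (−1)^232 = +1.
Check: (187/243) = +1 by Zolotarev.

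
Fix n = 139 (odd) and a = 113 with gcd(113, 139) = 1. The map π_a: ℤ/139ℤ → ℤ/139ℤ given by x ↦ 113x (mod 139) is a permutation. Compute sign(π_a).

+1

Trace 5: π^k(5) = [5, 9, 44, 107, 137, 52, 38] for k=0..6.
Cycle type of π: 69×2 + 1; total 3 cycles.
3 cycles on 139: each ℓ→(−1)^(ℓ−1), product (−1)^136 = +1.
(113|139)_J = +1 (Zolotarev's lemma cross-check).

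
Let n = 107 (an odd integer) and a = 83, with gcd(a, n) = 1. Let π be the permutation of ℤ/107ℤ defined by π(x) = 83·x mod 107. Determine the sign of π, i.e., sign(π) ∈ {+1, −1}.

Start at x=23: 23 → 90 → 87 → 52 → 36 → 99 → 85 → … (one orbit).
3 cycles of lengths [53, 53, 1].
With 3 cycles on 107 points, sign = (−1)^{107−3} = +1.

+1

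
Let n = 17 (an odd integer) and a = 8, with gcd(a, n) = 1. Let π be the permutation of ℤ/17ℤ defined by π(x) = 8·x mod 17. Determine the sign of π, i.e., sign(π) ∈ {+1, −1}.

Start at x=13: 13 → 2 → 16 → 9 → 4 → 15 → 1 → … (one orbit).
Decompose π into cycles: lengths [8, 8, 1] (3 cycles, including the fixed point 0).
Σ(ℓ_i−1) = 17−3 = 14; sign = (−1)^14 = +1.

+1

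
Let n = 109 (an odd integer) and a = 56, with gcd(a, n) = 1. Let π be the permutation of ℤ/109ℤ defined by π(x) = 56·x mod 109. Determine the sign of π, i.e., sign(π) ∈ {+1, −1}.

Orbit of 8 under x↦56x: [8, 12, 18, 27, 95, 88, 23]… (length divides ord_109(56)).
The orbit structure of x ↦ 56x mod 109: 2 orbits of sizes [108, 1].
n − c = 109 − 2 = 107; sign = (−1)^107 = -1.

-1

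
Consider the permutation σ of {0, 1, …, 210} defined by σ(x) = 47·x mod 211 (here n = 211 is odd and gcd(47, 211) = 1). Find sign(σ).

Start at x=84: 84 → 150 → 87 → 80 → 173 → 113 → 36 → … (one orbit).
Cycle lengths of π_47 on ℤ/211ℤ: [105, 105, 1]; 3 cycles in total.
n − c = 211 − 3 = 208; sign = (−1)^208 = +1.
Zolotarev: (47|211) = +1, matching the cycle-count sign.

+1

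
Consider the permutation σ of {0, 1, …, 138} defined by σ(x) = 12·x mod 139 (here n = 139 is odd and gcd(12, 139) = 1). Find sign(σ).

Start at x=129: 129 → 19 → 89 → 95 → 28 → 58 → 1 → … (one orbit).
Decompose π into cycles: lengths [138, 1] (2 cycles, including the fixed point 0).
Σ(ℓ_i−1) = 139−2 = 137; sign = (−1)^137 = -1.
The Jacobi symbol (12|139) = -1 (Zolotarev) agrees.

-1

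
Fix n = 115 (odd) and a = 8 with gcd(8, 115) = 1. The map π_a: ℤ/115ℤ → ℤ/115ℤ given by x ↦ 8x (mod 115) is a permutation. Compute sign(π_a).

-1

Trace 54: π^k(54) = [54, 87, 6, 48, 39, 82, 81] for k=0..6.
Cycle type of π: 44×2 + 11×2 + 4 + 1; total 6 cycles.
6 cycles on 115: each ℓ→(−1)^(ℓ−1), product (−1)^109 = -1.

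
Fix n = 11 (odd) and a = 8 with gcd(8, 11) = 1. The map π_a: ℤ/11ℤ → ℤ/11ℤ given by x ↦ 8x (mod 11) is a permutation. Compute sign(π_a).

Orbit of 2 under x↦8x: [2, 5, 7, 1, 8, 9, 6]… (length divides ord_11(8)).
Cycle lengths of π_8 on ℤ/11ℤ: [10, 1]; 2 cycles in total.
11 − 2 = 9 transpositions; sign(π) = (−1)^9 = -1.
(8|11)_J = -1 (Zolotarev's lemma cross-check).

-1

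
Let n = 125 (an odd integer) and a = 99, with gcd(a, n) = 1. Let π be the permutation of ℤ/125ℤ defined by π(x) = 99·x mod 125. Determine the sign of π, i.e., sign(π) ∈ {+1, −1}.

+1

Trace 24: π^k(24) = [24, 1, 99, 51, 49, 101, 124] for k=0..6.
23 cycles of lengths [10, 10, 10, 10, 10, 10, 10, 10, 10, 10, 2, 2, 2, 2, 2, 2, 2, 2, 2, 2, 2, 2, 1].
With 23 cycles on 125 points, sign = (−1)^{125−23} = +1.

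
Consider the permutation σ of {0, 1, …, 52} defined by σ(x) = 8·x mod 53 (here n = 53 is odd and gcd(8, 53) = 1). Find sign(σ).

-1

Orbit of 31 under x↦8x: [31, 36, 23, 25, 41, 10, 27]… (length divides ord_53(8)).
π_8 has 2 disjoint cycles with lengths [52, 1] on {0,…,52}.
Σ(ℓ_i−1) = 53−2 = 51; sign = (−1)^51 = -1.
Zolotarev: (8|53) = -1, matching the cycle-count sign.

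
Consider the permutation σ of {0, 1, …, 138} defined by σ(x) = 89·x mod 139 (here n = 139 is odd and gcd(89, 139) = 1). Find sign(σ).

+1

Trace 121: π^k(121) = [121, 66, 36, 7, 67, 125, 5] for k=0..6.
π_89 has 3 disjoint cycles with lengths [69, 69, 1] on {0,…,138}.
Σ(ℓ_i−1) = 139−3 = 136; sign = (−1)^136 = +1.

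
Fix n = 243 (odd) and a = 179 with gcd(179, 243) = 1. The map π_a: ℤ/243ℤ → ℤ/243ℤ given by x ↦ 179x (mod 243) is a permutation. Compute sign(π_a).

Orbit of 1 under x↦179x: [1, 179, 208, 53, 10, 89, 136]… (length divides ord_243(179)).
Cycle type of π: 54×3 + 18×3 + 6×3 + 2×4 + 1; total 14 cycles.
n − c = 243 − 14 = 229; sign = (−1)^229 = -1.
Zolotarev: (179|243) = -1, matching the cycle-count sign.

-1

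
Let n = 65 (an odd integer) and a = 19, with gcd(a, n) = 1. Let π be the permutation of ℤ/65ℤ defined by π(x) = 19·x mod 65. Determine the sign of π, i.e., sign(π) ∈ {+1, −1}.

-1

Start at x=19: 19 → 36 → 34 → 61 → 54 → 51 → 59 → … (one orbit).
Decompose π into cycles: lengths [12, 12, 12, 12, 12, 2, 2, 1] (8 cycles, including the fixed point 0).
sign(π) = (−1)^{n − #cycles} = (−1)^{65−8} = (−1)^57 = -1.
The Jacobi symbol (19|65) = -1 (Zolotarev) agrees.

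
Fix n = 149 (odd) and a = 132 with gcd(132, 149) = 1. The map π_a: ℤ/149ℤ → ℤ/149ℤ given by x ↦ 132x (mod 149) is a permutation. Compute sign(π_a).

+1

Start at x=121: 121 → 29 → 103 → 37 → 116 → 114 → 148 → … (one orbit).
The orbit structure of x ↦ 132x mod 149: 3 orbits of sizes [74, 74, 1].
3 cycles on 149: each ℓ→(−1)^(ℓ−1), product (−1)^146 = +1.
Check: (132/149) = +1 by Zolotarev.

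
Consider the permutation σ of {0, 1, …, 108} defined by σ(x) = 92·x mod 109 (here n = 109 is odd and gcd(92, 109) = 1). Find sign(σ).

Start at x=76: 76 → 16 → 55 → 46 → 90 → 105 → 68 → … (one orbit).
Cycle type of π: 36×3 + 1; total 4 cycles.
sign(π) = (−1)^{n − #cycles} = (−1)^{109−4} = (−1)^105 = -1.

-1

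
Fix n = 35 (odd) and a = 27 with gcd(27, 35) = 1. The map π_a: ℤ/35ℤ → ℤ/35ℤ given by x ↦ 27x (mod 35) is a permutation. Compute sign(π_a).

+1

Start at x=13: 13 → 1 → 27 → 29 → 13 (one orbit).
The orbit structure of x ↦ 27x mod 35: 11 orbits of sizes [4, 4, 4, 4, 4, 4, 4, 2, 2, 2, 1].
n − c = 35 − 11 = 24; sign = (−1)^24 = +1.
Via Zolotarev, sign(π_{27}) = (27|35) = +1.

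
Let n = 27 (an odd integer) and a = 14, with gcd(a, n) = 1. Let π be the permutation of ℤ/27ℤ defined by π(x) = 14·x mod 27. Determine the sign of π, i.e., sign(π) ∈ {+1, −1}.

-1

Start at x=19: 19 → 23 → 25 → 26 → 13 → 20 → 10 → … (one orbit).
Cycle type of π: 18 + 6 + 2 + 1; total 4 cycles.
27 − 4 = 23 transpositions; sign(π) = (−1)^23 = -1.
Via Zolotarev, sign(π_{14}) = (14|27) = -1.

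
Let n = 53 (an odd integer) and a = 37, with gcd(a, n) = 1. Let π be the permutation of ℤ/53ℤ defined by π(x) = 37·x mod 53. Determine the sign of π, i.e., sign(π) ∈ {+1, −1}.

+1

Trace 4: π^k(4) = [4, 42, 17, 46, 6, 10, 52] for k=0..6.
Cycle type of π: 26×2 + 1; total 3 cycles.
sign(π) = (−1)^{n − #cycles} = (−1)^{53−3} = (−1)^50 = +1.
Zolotarev: (37|53) = +1, matching the cycle-count sign.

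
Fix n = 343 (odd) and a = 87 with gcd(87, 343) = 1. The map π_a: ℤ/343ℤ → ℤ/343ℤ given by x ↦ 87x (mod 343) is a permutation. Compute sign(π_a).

Orbit of 302 under x↦87x: [302, 206, 86, 279, 263, 243, 218]… (length divides ord_343(87)).
Decompose π into cycles: lengths [294, 42, 6, 1] (4 cycles, including the fixed point 0).
4 cycles on 343: each ℓ→(−1)^(ℓ−1), product (−1)^339 = -1.

-1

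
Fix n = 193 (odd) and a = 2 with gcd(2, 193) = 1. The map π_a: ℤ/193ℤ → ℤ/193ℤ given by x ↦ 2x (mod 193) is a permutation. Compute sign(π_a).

+1

Start at x=108: 108 → 23 → 46 → 92 → 184 → 175 → 157 → … (one orbit).
3 cycles of lengths [96, 96, 1].
193 − 3 = 190 transpositions; sign(π) = (−1)^190 = +1.
Check: (2/193) = +1 by Zolotarev.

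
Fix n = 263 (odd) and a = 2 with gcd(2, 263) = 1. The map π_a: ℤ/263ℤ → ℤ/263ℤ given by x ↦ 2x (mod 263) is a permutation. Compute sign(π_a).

+1

Orbit of 99 under x↦2x: [99, 198, 133, 3, 6, 12, 24]… (length divides ord_263(2)).
π_2 has 3 disjoint cycles with lengths [131, 131, 1] on {0,…,262}.
263 − 3 = 260 transpositions; sign(π) = (−1)^260 = +1.
Via Zolotarev, sign(π_{2}) = (2|263) = +1.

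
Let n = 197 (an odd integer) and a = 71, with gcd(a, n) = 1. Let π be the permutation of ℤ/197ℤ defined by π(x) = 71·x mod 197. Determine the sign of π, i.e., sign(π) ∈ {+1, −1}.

-1

Orbit of 141 under x↦71x: [141, 161, 5, 158, 186, 7, 103]… (length divides ord_197(71)).
π_71 has 2 disjoint cycles with lengths [196, 1] on {0,…,196}.
sign(π) = (−1)^{n − #cycles} = (−1)^{197−2} = (−1)^195 = -1.
Zolotarev: (71|197) = -1, matching the cycle-count sign.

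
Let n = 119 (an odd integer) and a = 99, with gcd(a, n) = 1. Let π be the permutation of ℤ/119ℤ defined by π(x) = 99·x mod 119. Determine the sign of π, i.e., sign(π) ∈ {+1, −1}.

Trace 8: π^k(8) = [8, 78, 106, 22, 36, 113, 1] for k=0..6.
Cycle type of π: 16×7 + 1×7; total 14 cycles.
n − c = 119 − 14 = 105; sign = (−1)^105 = -1.

-1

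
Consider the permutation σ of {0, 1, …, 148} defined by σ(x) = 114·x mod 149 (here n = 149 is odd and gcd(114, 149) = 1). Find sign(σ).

+1

Orbit of 88 under x↦114x: [88, 49, 73, 127, 25, 19, 80]… (length divides ord_149(114)).
5 cycles of lengths [37, 37, 37, 37, 1].
149 − 5 = 144 transpositions; sign(π) = (−1)^144 = +1.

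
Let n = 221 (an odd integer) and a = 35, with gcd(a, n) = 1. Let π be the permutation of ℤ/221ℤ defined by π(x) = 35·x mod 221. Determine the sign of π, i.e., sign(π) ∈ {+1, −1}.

+1

Orbit of 1 under x↦35x: [1, 35, 120]… (length divides ord_221(35)).
85 cycles of lengths [3, 3, 3, 3, 3, 3, 3, 3, 3, 3, 3, 3, 3, 3, 3, 3, 3, 3, 3, 3, 3, 3, 3, 3, 3, 3, 3, 3, 3, 3, 3, 3, 3, 3, 3, 3, 3, 3, 3, 3, 3, 3, 3, 3, 3, 3, 3, 3, 3, 3, 3, 3, 3, 3, 3, 3, 3, 3, 3, 3, 3, 3, 3, 3, 3, 3, 3, 3, 1, 1, 1, 1, 1, 1, 1, 1, 1, 1, 1, 1, 1, 1, 1, 1, 1].
85 cycles on 221: each ℓ→(−1)^(ℓ−1), product (−1)^136 = +1.
Check: (35/221) = +1 by Zolotarev.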